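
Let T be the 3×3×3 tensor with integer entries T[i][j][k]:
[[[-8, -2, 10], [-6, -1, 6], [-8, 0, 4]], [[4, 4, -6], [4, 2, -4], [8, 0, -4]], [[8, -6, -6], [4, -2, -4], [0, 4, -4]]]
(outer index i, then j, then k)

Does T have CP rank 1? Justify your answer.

No

The mode-1 unfolding of T (rows indexed by i, columns by (j,k) = (0,0), (0,1), (0,2), (1,0), (1,1), (1,2), (2,0), (2,1), (2,2)) is [[-8, -2, 10, -6, -1, 6, -8, 0, 4], [4, 4, -6, 4, 2, -4, 8, 0, -4], [8, -6, -6, 4, -2, -4, 0, 4, -4]].
There the 3×3 minor on rows i ∈ {0, 1, 2}, columns (j,k) ∈ {(0,0), (0,1), (0,2)} is det [[-8, -2, 10], [4, 4, -6], [8, -6, -6]] = -32 ≠ 0, so this unfolding has rank ≥ 3; CP rank is at least every unfolding rank, so rank(T) ≥ 3.
In particular rank(T) ≥ 3 > 1, so T is not rank-1.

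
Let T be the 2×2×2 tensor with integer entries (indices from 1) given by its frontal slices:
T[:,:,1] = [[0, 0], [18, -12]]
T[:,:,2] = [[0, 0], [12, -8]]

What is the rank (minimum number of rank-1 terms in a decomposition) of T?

1

Lower bound: T ≠ 0 (e.g. T[2,1,1] = 18), so rank(T) ≥ 1.
Upper bound: if T = a (x) b (x) c then every fibre of T is a multiple of the corresponding factor, so read the factors off the fibres through the nonzero entry T[2,1,1] = 18.
The mode-1 fibre T[:,1,1] = [0, 18] gives a = [0, 1] (primitive direction); the mode-2 fibre T[2,:,1] = [18, -12] gives b = [3, -2]; then c[k] = T[2,1,k] / (a[2]·b[1]) = [18, 12] / 3 = [6, 4].
Expanding [0, 1] (x) [3, -2] (x) [6, 4] reproduces all 8 entries of T, so T = [0, 1] (x) [3, -2] (x) [6, 4] and rank(T) ≤ 1.
These bounds meet, so rank(T) = 1.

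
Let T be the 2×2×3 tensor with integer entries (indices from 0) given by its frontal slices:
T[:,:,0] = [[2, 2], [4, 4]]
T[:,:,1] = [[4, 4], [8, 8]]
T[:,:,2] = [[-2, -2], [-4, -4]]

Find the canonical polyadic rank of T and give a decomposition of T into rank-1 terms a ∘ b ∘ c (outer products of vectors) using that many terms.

rank(T) = 1

Lower bound: T ≠ 0 (e.g. T[0,0,0] = 2), so rank(T) ≥ 1.
Upper bound: the mode-1 fibre T[:,0,0] = [2, 4] gives a = [1, 2] (primitive direction); the mode-2 fibre T[0,:,0] = [2, 2] gives b = [1, 1]; then c[k] = T[0,0,k] / (a[0]·b[0]) = [2, 4, -2] / 1 = [2, 4, -2].
Expanding [1, 2] ∘ [1, 1] ∘ [2, 4, -2] reproduces all 12 entries of T, so T = [1, 2] ∘ [1, 1] ∘ [2, 4, -2] and rank(T) ≤ 1.
These bounds meet, so rank(T) = 1.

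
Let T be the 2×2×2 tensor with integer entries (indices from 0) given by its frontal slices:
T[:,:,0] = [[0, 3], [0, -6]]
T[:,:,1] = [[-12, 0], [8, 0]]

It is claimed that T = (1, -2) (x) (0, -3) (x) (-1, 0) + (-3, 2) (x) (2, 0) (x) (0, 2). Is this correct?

Reconstruct entrywise from the claimed factors. For example, T[0,1,0] = 3 and Σₗ aₗ[0]bₗ[1]cₗ[0] = (1)·(-3)·(-1) + (-3)·(0)·(0) = 3; checking all 8 entries, every one matches. The claim holds.

Yes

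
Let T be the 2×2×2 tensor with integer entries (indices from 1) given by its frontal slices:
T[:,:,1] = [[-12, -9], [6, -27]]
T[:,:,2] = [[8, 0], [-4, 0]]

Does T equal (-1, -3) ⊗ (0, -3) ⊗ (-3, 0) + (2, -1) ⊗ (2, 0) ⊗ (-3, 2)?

Yes

Reconstruct entrywise from the claimed factors. For example, T[2,2,1] = -27 and Σₗ aₗ[2]bₗ[2]cₗ[1] = (-3)·(-3)·(-3) + (-1)·(0)·(-3) = -27; checking all 8 entries, every one matches. The claim holds.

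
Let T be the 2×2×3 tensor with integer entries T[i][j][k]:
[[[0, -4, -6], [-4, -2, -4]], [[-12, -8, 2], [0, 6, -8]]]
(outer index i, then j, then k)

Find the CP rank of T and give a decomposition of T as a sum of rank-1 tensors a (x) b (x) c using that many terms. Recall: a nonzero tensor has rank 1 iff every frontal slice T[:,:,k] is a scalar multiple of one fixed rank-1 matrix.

Lower bound: the mode-3 unfolding of T (rows indexed by k, columns by (i,j) = (0,0), (0,1), (1,0), (1,1)) is [[0, -4, -12, 0], [-4, -2, -8, 6], [-6, -4, 2, -8]].
There the 3×3 minor on rows k ∈ {0, 1, 2}, columns (i,j) ∈ {(0,0), (0,1), (1,0)} is det [[0, -4, -12], [-4, -2, -8], [-6, -4, 2]] = -272 ≠ 0, so this unfolding has rank ≥ 3; CP rank is at least every unfolding rank, so rank(T) ≥ 3. (Unfolding ranks only ever bound the CP rank from below — rank(T) can be strictly larger than all of them — so the matching upper bound has to come from an explicit 3-term decomposition.)
Upper bound: T is a sum of 3 rank-1 terms, T = [0, 1] (x) [1, -1] (x) [-4, -8, 4] + [1, -1] (x) [1, 0] (x) [4, -2, -2] + [1, 1] (x) [1, 1] (x) [-4, -2, -4] (written with every a and b primitive with positive leading entry and the scale carried by c; CP decompositions are not unique, and this one is verified by expanding entrywise), so rank(T) ≤ 3.
These bounds meet, so rank(T) = 3.
Check entry T[1,1,0] = 0: (1)·(-1)·(-4) + (-1)·(0)·(4) + (1)·(1)·(-4) = 0.

rank(T) = 3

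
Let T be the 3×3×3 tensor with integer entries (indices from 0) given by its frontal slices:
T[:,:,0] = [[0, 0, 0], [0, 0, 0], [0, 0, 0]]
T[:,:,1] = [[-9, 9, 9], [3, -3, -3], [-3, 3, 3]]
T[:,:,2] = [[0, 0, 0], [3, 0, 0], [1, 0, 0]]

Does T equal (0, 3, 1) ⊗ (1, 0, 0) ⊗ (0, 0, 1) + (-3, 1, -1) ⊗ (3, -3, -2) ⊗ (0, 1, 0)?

Reconstruct entry (0,2,1) from the claimed factors: Σₗ aₗ[0]bₗ[2]cₗ[1] = (0)·(0)·(0) + (-3)·(-2)·(1) = 6, but T[0,2,1] = 9. The claim is false.

No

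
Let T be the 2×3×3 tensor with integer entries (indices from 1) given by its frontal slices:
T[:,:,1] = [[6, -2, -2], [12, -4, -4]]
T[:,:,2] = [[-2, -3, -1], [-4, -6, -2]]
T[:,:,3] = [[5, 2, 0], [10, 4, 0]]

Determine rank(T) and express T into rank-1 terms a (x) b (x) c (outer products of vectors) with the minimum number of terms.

rank(T) = 2

Lower bound: the mode-2 unfolding of T (rows indexed by j, columns by (i,k) = (1,1), (1,2), (1,3), (2,1), (2,2), (2,3)) is [[6, -2, 5, 12, -4, 10], [-2, -3, 2, -4, -6, 4], [-2, -1, 0, -4, -2, 0]].
There the 2×2 minor on rows j ∈ {1, 2}, columns (i,k) ∈ {(1,1), (1,2)} is det [[6, -2], [-2, -3]] = -22 ≠ 0, so this unfolding has rank ≥ 2; CP rank is at least every unfolding rank, so rank(T) ≥ 2. (Unfolding ranks only ever bound the CP rank from below — rank(T) can be strictly larger than all of them — so the matching upper bound has to come from an explicit 2-term decomposition.)
Upper bound — finding two terms. Every mode-1 slice of T is a multiple of one matrix: T[i,:,:] = a[i]·M with a = [1, 2] and M = [[6, -2, 5], [-2, -3, 2], [-2, -1, 0]] (rows indexed by j, columns by k). So it suffices to write M as a sum of two rank-1 matrices.
The columns of M satisfy (column 1) = 2·(column 2) + 2·(column 3), so splitting by columns, M = [-2, -3, -1][2, 1, 0]ᵀ + [5, 2, 0][2, 0, 1]ᵀ.
Hence T = [1, 2] (x) [-2, -3, -1] (x) [2, 1, 0] + [1, 2] (x) [5, 2, 0] (x) [2, 0, 1], so rank(T) ≤ 2.
These bounds meet, so rank(T) = 2.
Check entry T[2,1,1] = 12: (2)·(-2)·(2) + (2)·(5)·(2) = 12.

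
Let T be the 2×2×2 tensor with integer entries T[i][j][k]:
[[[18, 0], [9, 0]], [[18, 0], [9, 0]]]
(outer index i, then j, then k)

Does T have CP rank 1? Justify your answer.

Yes

If T = a ⊗ b ⊗ c then every fibre of T is a multiple of the corresponding factor, so read the factors off the fibres through the nonzero entry T[0,0,0] = 18.
The mode-1 fibre T[:,0,0] = [18, 18] gives a = [1, 1] (primitive direction); the mode-2 fibre T[0,:,0] = [18, 9] gives b = [2, 1]; then c[k] = T[0,0,k] / (a[0]·b[0]) = [18, 0] / 2 = [9, 0].
Expanding [1, 1] ⊗ [2, 1] ⊗ [9, 0] reproduces all 8 entries of T, so T = [1, 1] ⊗ [2, 1] ⊗ [9, 0] and rank(T) ≤ 1.
Equivalently every frontal slice T[:,:,k] is c[k] times the rank-1 matrix [1, 1] ⊗ [2, 1]. So T has rank 1 (it is nonzero).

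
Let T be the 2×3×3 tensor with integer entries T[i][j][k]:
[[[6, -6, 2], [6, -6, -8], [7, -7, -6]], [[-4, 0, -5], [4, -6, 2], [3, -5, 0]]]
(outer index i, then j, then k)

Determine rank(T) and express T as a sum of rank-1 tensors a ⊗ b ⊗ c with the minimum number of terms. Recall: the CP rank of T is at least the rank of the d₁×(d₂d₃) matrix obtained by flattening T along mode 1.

Lower bound: the mode-2 unfolding of T (rows indexed by j, columns by (i,k) = (0,0), (0,1), (0,2), (1,0), (1,1), (1,2)) is [[6, -6, 2, -4, 0, -5], [6, -6, -8, 4, -6, 2], [7, -7, -6, 3, -5, 0]].
There the 3×3 minor on rows j ∈ {0, 1, 2}, columns (i,k) ∈ {(0,0), (0,2), (1,0)} is det [[6, 2, -4], [6, -8, 4], [7, -6, 3]] = -60 ≠ 0, so this unfolding has rank ≥ 3; CP rank is at least every unfolding rank, so rank(T) ≥ 3. (Unfolding ranks only ever bound the CP rank from below — rank(T) can be strictly larger than all of them — so the matching upper bound has to come from an explicit 3-term decomposition.)
Upper bound: T is a sum of 3 rank-1 terms, T = (0, 1) ⊗ (2, 1, 1) ⊗ (-2, 0, 0) + (1, -1) ⊗ (2, -2, -1) ⊗ (1, -1, 2) + (2, 1) ⊗ (1, 2, 2) ⊗ (2, -2, -1) (one valid choice — decompositions are not unique — normalised so each a, b is primitive with positive first nonzero entry; check it by expanding all entries), so rank(T) ≤ 3.
These bounds meet, so rank(T) = 3.

rank(T) = 3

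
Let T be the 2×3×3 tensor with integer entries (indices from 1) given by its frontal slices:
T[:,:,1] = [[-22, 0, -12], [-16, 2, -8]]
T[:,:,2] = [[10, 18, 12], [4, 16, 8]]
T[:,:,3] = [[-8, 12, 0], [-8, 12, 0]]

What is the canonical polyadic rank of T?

2

Lower bound: the mode-1 unfolding of T (rows indexed by i, columns by (j,k) = (1,1), (1,2), (1,3), (2,1), (2,2), (2,3), (3,1), (3,2), (3,3)) is [[-22, 10, -8, 0, 18, 12, -12, 12, 0], [-16, 4, -8, 2, 16, 12, -8, 8, 0]].
There the 2×2 minor on rows i ∈ {1, 2}, columns (j,k) ∈ {(1,1), (1,2)} is det [[-22, 10], [-16, 4]] = 72 ≠ 0, so this unfolding has rank ≥ 2; CP rank is at least every unfolding rank, so rank(T) ≥ 2. (This is only a lower bound: in general the CP rank may exceed every unfolding rank, so we still need to exhibit 2 rank-1 terms summing to T.)
Upper bound — finding two terms. Write S_k = T[:,:,k] for the frontal slices: S₁ = [[-22, 0, -12], [-16, 2, -8]], S₂ = [[10, 18, 12], [4, 16, 8]], S₃ = [[-8, 12, 0], [-8, 12, 0]].
If T = a₁ ∘ b₁ ∘ c₁ + a₂ ∘ b₂ ∘ c₂ then each S_k = c₁[k]·a₁b₁ᵀ + c₂[k]·a₂b₂ᵀ. S₁ and S₂ are linearly independent, so a₁b₁ᵀ and a₂b₂ᵀ must span the same plane of matrices: they are the rank-1 matrices of the form x·S₁ + y·S₂.
The 2×2 minor of x·S₁ + y·S₂ on rows {1,2}, columns {1,2} is −44·x² − 44·xy + 88·y² = (-44)·(x + 2·y)(x − y), vanishing at (x:y) = (2:-1) and (1:1).
M₁ = 2·S₁ − S₂ = [[-54, -18, -36], [-36, -12, -24]] = (-6)·(3, 2)(3, 1, 2)ᵀ and M₂ = S₁ + S₂ = [[-12, 18, 0], [-12, 18, 0]] = (-6)·(1, 1)(2, -3, 0)ᵀ, so take a₁ = (3, 2), b₁ = (3, 1, 2), a₂ = (1, 1), b₂ = (2, -3, 0).
Each slice is an integer combination of E₁ = a₁b₁ᵀ and E₂ = a₂b₂ᵀ: S₁ = −2·E₁ − 2·E₂, S₂ = 2·E₁ − 4·E₂, S₃ = −4·E₂; reading off coefficients, c₁ = (-2, 2, 0) and c₂ = (-2, -4, -4).
Hence T = (3, 2) ∘ (3, 1, 2) ∘ (-2, 2, 0) + (1, 1) ∘ (2, -3, 0) ∘ (-2, -4, -4), so rank(T) ≤ 2.
These bounds meet, so rank(T) = 2.
Check entry T[1,2,3] = 12: (3)·(1)·(0) + (1)·(-3)·(-4) = 12.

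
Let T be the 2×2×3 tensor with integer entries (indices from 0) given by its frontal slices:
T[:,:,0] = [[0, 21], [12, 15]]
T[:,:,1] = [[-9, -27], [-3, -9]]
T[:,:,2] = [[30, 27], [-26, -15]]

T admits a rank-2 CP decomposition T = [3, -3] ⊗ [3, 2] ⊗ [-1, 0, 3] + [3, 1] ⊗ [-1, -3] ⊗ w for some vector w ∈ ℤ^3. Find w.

Subtract the known terms from T to get the rank-1 residual R = [3, 1] ⊗ [-1, -3] ⊗ w, so R[i,j,k] = a[i]·b[j]·w[k]. Pick indices with nonzero a[0]·b[0] = (3)·(-1) = -3. Only the fibre through (0,0,·) is needed: R[0,0,:] = T[0,0,:] − Σₗ aₗ[0]bₗ[0]cₗ = [0, -9, 30] − (3)·(3)·[-1, 0, 3] = [9, -9, 3]. Then w[k] = R[0,0,k] / -3 for each k, giving w = [9, -9, 3] / -3 = [-3, 3, -1].

w = [-3, 3, -1]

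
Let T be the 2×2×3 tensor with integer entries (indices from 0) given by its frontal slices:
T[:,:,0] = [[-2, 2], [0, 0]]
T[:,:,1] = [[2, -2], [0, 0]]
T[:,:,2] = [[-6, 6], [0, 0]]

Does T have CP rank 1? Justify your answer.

Yes

The mode-1 fibre T[:,0,0] = [-2, 0] gives a = (1, 0) (primitive direction); the mode-2 fibre T[0,:,0] = [-2, 2] gives b = (1, -1); then c[k] = T[0,0,k] / (a[0]·b[0]) = [-2, 2, -6] / 1 = (-2, 2, -6).
Expanding (1, 0) (x) (1, -1) (x) (-2, 2, -6) reproduces all 12 entries of T, so T = (1, 0) (x) (1, -1) (x) (-2, 2, -6) and rank(T) ≤ 1.
Equivalently every frontal slice T[:,:,k] is c[k] times the rank-1 matrix (1, 0) (x) (1, -1). So T has rank 1 (it is nonzero).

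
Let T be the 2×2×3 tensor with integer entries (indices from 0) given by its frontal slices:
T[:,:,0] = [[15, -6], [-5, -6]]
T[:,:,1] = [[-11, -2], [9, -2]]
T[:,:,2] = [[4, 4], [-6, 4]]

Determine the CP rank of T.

Lower bound: the mode-3 unfolding of T (rows indexed by k, columns by (i,j) = (0,0), (0,1), (1,0), (1,1)) is [[15, -6, -5, -6], [-11, -2, 9, -2], [4, 4, -6, 4]].
There the 2×2 minor on rows k ∈ {0, 1}, columns (i,j) ∈ {(0,0), (0,1)} is det [[15, -6], [-11, -2]] = -96 ≠ 0, so this unfolding has rank ≥ 2; CP rank is at least every unfolding rank, so rank(T) ≥ 2. (Flattening ranks never certify an upper bound on CP rank; for that we must actually write T with 2 rank-1 terms.)
Upper bound — finding two terms. Write S_k = T[:,:,k] for the frontal slices: S₀ = [[15, -6], [-5, -6]], S₁ = [[-11, -2], [9, -2]], S₂ = [[4, 4], [-6, 4]].
If T = a₁ ⊗ b₁ ⊗ c₁ + a₂ ⊗ b₂ ⊗ c₂ then each S_k = c₁[k]·a₁b₁ᵀ + c₂[k]·a₂b₂ᵀ. S₀ and S₁ are linearly independent, so a₁b₁ᵀ and a₂b₂ᵀ must span the same plane of matrices: they are the rank-1 matrices of the form x·S₀ + y·S₁.
det(x·S₀ + y·S₁) is −120·x² + 80·xy + 40·y² = (-40)·(x − y)(3·x + y), vanishing at (x:y) = (1:1) and (1:-3).
M₁ = S₀ + S₁ = [[4, -8], [4, -8]] = 4·(1, 1)(1, -2)ᵀ and M₂ = S₀ − 3·S₁ = [[48, 0], [-32, 0]] = 16·(3, -2)(1, 0)ᵀ, so take a₁ = (1, 1), b₁ = (1, -2), a₂ = (3, -2), b₂ = (1, 0).
Each slice is an integer combination of E₁ = a₁b₁ᵀ and E₂ = a₂b₂ᵀ: S₀ = 3·E₁ + 4·E₂, S₁ = E₁ − 4·E₂, S₂ = −2·E₁ + 2·E₂; reading off coefficients, c₁ = (3, 1, -2) and c₂ = (4, -4, 2).
Hence T = (1, 1) ⊗ (1, -2) ⊗ (3, 1, -2) + (3, -2) ⊗ (1, 0) ⊗ (4, -4, 2), so rank(T) ≤ 2.
These bounds meet, so rank(T) = 2.

2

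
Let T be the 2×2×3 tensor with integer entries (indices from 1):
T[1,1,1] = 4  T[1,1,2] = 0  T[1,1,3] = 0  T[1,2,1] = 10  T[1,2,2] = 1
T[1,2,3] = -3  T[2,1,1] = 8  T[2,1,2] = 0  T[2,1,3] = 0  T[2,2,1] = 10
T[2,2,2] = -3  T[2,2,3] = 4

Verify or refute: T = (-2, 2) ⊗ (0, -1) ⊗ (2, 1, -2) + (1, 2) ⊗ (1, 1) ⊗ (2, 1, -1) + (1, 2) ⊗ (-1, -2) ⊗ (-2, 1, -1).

No

Reconstruct entry (2,2,1) from the claimed factors: Σₗ aₗ[2]bₗ[2]cₗ[1] = (2)·(-1)·(2) + (2)·(1)·(2) + (2)·(-2)·(-2) = 8, but T[2,2,1] = 10. The claim is false.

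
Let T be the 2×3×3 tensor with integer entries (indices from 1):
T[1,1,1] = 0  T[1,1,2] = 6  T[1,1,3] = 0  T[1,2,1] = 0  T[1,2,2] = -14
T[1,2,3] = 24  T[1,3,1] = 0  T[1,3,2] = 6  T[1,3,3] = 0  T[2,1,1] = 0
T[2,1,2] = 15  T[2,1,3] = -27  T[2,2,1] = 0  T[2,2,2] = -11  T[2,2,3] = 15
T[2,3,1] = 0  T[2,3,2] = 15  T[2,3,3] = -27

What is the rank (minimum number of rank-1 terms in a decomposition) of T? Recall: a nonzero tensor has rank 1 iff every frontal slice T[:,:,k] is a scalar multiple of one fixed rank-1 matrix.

2

Lower bound: the mode-3 unfolding of T (rows indexed by k, columns by (i,j) = (1,1), (1,2), (1,3), (2,1), (2,2), (2,3)) is [[0, 0, 0, 0, 0, 0], [6, -14, 6, 15, -11, 15], [0, 24, 0, -27, 15, -27]].
There the 2×2 minor on rows k ∈ {2, 3}, columns (i,j) ∈ {(1,1), (1,2)} is det [[6, -14], [0, 24]] = 144 ≠ 0, so this unfolding has rank ≥ 2; CP rank is at least every unfolding rank, so rank(T) ≥ 2. (This is only a lower bound: in general the CP rank may exceed every unfolding rank, so we still need to exhibit 2 rank-1 terms summing to T.)
Upper bound — finding two terms. Write S_k = T[:,:,k] for the frontal slices: S₁ = [[0, 0, 0], [0, 0, 0]], S₂ = [[6, -14, 6], [15, -11, 15]], S₃ = [[0, 24, 0], [-27, 15, -27]].
If T = a₁ ⊗ b₁ ⊗ c₁ + a₂ ⊗ b₂ ⊗ c₂ then each S_k = c₁[k]·a₁b₁ᵀ + c₂[k]·a₂b₂ᵀ. S₂ and S₃ are linearly independent, so a₁b₁ᵀ and a₂b₂ᵀ must span the same plane of matrices: they are the rank-1 matrices of the form x·S₂ + y·S₃.
The 2×2 minor of x·S₂ + y·S₃ on rows {1,2}, columns {1,2} is 144·x² − 648·xy + 648·y² = 72·(2·x − 3·y)(x − 3·y), vanishing at (x:y) = (3:2) and (3:1).
M₁ = 3·S₂ + 2·S₃ = [[18, 6, 18], [-9, -3, -9]] = 3·[2, -1][3, 1, 3]ᵀ and M₂ = 3·S₂ + S₃ = [[18, -18, 18], [18, -18, 18]] = 18·[1, 1][1, -1, 1]ᵀ, so take a₁ = [2, -1], b₁ = [3, 1, 3], a₂ = [1, 1], b₂ = [1, -1, 1].
Each slice is an integer combination of E₁ = a₁b₁ᵀ and E₂ = a₂b₂ᵀ: S₁ = 0, S₂ = −E₁ + 12·E₂, S₃ = 3·E₁ − 18·E₂; reading off coefficients, c₁ = [0, -1, 3] and c₂ = [0, 12, -18].
Hence T = [2, -1] ⊗ [3, 1, 3] ⊗ [0, -1, 3] + [1, 1] ⊗ [1, -1, 1] ⊗ [0, 12, -18], so rank(T) ≤ 2.
These bounds meet, so rank(T) = 2.
Check entry T[1,1,3] = 0: (2)·(3)·(3) + (1)·(1)·(-18) = 0.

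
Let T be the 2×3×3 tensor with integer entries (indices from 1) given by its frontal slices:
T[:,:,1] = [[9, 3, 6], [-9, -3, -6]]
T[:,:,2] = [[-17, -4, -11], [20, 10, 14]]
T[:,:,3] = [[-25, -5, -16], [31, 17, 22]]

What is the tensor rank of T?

2

Lower bound: the mode-3 unfolding of T (rows indexed by k, columns by (i,j) = (1,1), (1,2), (1,3), (2,1), (2,2), (2,3)) is [[9, 3, 6, -9, -3, -6], [-17, -4, -11, 20, 10, 14], [-25, -5, -16, 31, 17, 22]].
There the 2×2 minor on rows k ∈ {1, 2}, columns (i,j) ∈ {(1,1), (1,2)} is det [[9, 3], [-17, -4]] = 15 ≠ 0, so this unfolding has rank ≥ 2; CP rank is at least every unfolding rank, so rank(T) ≥ 2. (Flattening ranks never certify an upper bound on CP rank; for that we must actually write T with 2 rank-1 terms.)
Upper bound — finding two terms. Write S_k = T[:,:,k] for the frontal slices: S₁ = [[9, 3, 6], [-9, -3, -6]], S₂ = [[-17, -4, -11], [20, 10, 14]], S₃ = [[-25, -5, -16], [31, 17, 22]].
If T = a₁ ⊗ b₁ ⊗ c₁ + a₂ ⊗ b₂ ⊗ c₂ then each S_k = c₁[k]·a₁b₁ᵀ + c₂[k]·a₂b₂ᵀ. S₁ and S₂ are linearly independent, so a₁b₁ᵀ and a₂b₂ᵀ must span the same plane of matrices: they are the rank-1 matrices of the form x·S₁ + y·S₂.
The 2×2 minor of x·S₁ + y·S₂ on rows {1,2}, columns {1,2} is 45·xy − 90·y² = 45·(x − 2·y)(y), vanishing at (x:y) = (2:1) and (1:0).
M₁ = 2·S₁ + S₂ = [[1, 2, 1], [2, 4, 2]] = [1, 2][1, 2, 1]ᵀ and M₂ = S₁ = [[9, 3, 6], [-9, -3, -6]] = 3·[1, -1][3, 1, 2]ᵀ, so take a₁ = [1, 2], b₁ = [1, 2, 1], a₂ = [1, -1], b₂ = [3, 1, 2].
Each slice is an integer combination of E₁ = a₁b₁ᵀ and E₂ = a₂b₂ᵀ: S₁ = 3·E₂, S₂ = E₁ − 6·E₂, S₃ = 2·E₁ − 9·E₂; reading off coefficients, c₁ = [0, 1, 2] and c₂ = [3, -6, -9].
Hence T = [1, 2] ⊗ [1, 2, 1] ⊗ [0, 1, 2] + [1, -1] ⊗ [3, 1, 2] ⊗ [3, -6, -9], so rank(T) ≤ 2.
These bounds meet, so rank(T) = 2.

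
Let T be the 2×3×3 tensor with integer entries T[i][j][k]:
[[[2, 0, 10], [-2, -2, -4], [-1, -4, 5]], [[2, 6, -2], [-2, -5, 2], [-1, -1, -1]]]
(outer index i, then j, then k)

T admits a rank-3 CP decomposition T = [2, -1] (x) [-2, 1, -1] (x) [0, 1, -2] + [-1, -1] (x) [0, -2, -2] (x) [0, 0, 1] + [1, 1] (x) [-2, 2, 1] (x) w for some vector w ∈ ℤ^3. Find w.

Subtract the known terms from T to get the rank-1 residual R = [1, 1] (x) [-2, 2, 1] (x) w, so R[i,j,k] = a[i]·b[j]·w[k]. Pick indices with nonzero a[0]·b[0] = (1)·(-2) = -2. Only the fibre through (0,0,·) is needed: R[0,0,:] = T[0,0,:] − Σₗ aₗ[0]bₗ[0]cₗ = [2, 0, 10] − (2)·(-2)·[0, 1, -2] − (-1)·(0)·[0, 0, 1] = [2, 4, 2]. Then w[k] = R[0,0,k] / -2 for each k, giving w = [2, 4, 2] / -2 = [-1, -2, -1].

w = [-1, -2, -1]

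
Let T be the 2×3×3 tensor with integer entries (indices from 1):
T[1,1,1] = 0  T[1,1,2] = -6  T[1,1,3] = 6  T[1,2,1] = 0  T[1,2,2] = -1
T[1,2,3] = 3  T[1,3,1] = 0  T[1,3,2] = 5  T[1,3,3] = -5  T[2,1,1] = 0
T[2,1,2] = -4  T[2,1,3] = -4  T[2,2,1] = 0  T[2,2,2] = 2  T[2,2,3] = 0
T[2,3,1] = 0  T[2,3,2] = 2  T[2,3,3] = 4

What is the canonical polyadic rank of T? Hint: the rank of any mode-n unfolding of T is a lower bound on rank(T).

Lower bound: the mode-2 unfolding of T (rows indexed by j, columns by (i,k) = (1,1), (1,2), (1,3), (2,1), (2,2), (2,3)) is [[0, -6, 6, 0, -4, -4], [0, -1, 3, 0, 2, 0], [0, 5, -5, 0, 2, 4]].
There the 3×3 minor on rows j ∈ {1, 2, 3}, columns (i,k) ∈ {(1,2), (1,3), (2,2)} is det [[-6, 6, -4], [-1, 3, 2], [5, -5, 2]] = 16 ≠ 0, so this unfolding has rank ≥ 3; CP rank is at least every unfolding rank, so rank(T) ≥ 3. (Unfolding ranks only ever bound the CP rank from below — rank(T) can be strictly larger than all of them — so the matching upper bound has to come from an explicit 3-term decomposition.)
Upper bound: T is a sum of 3 rank-1 terms, T = [1, 0] ∘ [2, 1, -2] ∘ [0, -2, 4] + [1, 1] ∘ [0, 1, -1] ∘ [0, 0, -2] + [1, 2] ∘ [2, -1, -1] ∘ [0, -1, -1] (written with every a and b primitive with positive leading entry and the scale carried by c; CP decompositions are not unique, and this one is verified by expanding entrywise), so rank(T) ≤ 3.
These bounds meet, so rank(T) = 3.

3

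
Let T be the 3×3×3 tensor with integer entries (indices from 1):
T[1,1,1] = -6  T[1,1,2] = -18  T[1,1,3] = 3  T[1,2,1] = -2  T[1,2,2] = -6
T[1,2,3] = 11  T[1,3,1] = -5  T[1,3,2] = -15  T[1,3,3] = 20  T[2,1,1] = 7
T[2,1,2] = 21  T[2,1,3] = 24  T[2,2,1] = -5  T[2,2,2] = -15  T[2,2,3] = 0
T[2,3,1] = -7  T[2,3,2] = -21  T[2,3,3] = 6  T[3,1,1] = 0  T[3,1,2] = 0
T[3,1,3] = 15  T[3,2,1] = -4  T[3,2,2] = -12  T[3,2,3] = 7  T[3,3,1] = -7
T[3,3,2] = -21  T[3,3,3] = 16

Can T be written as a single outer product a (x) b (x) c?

The mode-1 unfolding of T (rows indexed by i, columns by (j,k) = (1,1), (1,2), (1,3), (2,1), (2,2), (2,3), (3,1), (3,2), (3,3)) is [[-6, -18, 3, -2, -6, 11, -5, -15, 20], [7, 21, 24, -5, -15, 0, -7, -21, 6], [0, 0, 15, -4, -12, 7, -7, -21, 16]].
There the 2×2 minor on rows i ∈ {1, 2}, columns (j,k) ∈ {(1,1), (1,3)} is det [[-6, 3], [7, 24]] = -165 ≠ 0, so this unfolding has rank ≥ 2; CP rank is at least every unfolding rank, so rank(T) ≥ 2.
In particular rank(T) ≥ 2 > 1, so T is not rank-1.

No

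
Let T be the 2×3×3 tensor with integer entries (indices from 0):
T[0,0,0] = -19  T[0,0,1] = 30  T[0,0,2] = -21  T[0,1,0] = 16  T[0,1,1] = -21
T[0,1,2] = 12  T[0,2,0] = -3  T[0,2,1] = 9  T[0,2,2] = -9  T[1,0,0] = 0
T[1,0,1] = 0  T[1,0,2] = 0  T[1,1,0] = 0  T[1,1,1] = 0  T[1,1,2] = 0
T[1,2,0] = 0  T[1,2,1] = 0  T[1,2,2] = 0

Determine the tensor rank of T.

2

Lower bound: the mode-3 unfolding of T (rows indexed by k, columns by (i,j) = (0,0), (0,1), (0,2), (1,0), (1,1), (1,2)) is [[-19, 16, -3, 0, 0, 0], [30, -21, 9, 0, 0, 0], [-21, 12, -9, 0, 0, 0]].
There the 2×2 minor on rows k ∈ {0, 1}, columns (i,j) ∈ {(0,0), (0,1)} is det [[-19, 16], [30, -21]] = -81 ≠ 0, so this unfolding has rank ≥ 2; CP rank is at least every unfolding rank, so rank(T) ≥ 2. (Flattening ranks never certify an upper bound on CP rank; for that we must actually write T with 2 rank-1 terms.)
Upper bound — finding two terms. Every mode-1 slice of T is a multiple of one matrix: T[i,:,:] = a[i]·M with a = (1, 0) and M = [[-19, 30, -21], [16, -21, 12], [-3, 9, -9]] (rows indexed by j, columns by k). So it suffices to write M as a sum of two rank-1 matrices.
The rows of M satisfy (row 0) = −(row 1) + (row 2), so splitting by rows, M = (-1, 1, 0)(16, -21, 12)ᵀ + (1, 0, 1)(-3, 9, -9)ᵀ.
Hence T = (1, 0) ⊗ (-1, 1, 0) ⊗ (16, -21, 12) + (1, 0) ⊗ (1, 0, 1) ⊗ (-3, 9, -9), so rank(T) ≤ 2.
These bounds meet, so rank(T) = 2.
Check entry T[0,2,0] = -3: (1)·(0)·(16) + (1)·(1)·(-3) = -3.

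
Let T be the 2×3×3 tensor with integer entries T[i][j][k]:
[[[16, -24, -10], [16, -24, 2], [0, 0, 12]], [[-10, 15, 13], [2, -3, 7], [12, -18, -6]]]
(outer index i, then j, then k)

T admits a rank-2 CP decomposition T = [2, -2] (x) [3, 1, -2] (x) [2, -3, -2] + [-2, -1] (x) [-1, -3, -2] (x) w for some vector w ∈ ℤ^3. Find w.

w = [2, -3, 1]

Subtract the known terms from T to get the rank-1 residual R = [-2, -1] (x) [-1, -3, -2] (x) w, so R[i,j,k] = a[i]·b[j]·w[k]. Pick indices with nonzero a[0]·b[0] = (-2)·(-1) = 2. Only the fibre through (0,0,·) is needed: R[0,0,:] = T[0,0,:] − Σₗ aₗ[0]bₗ[0]cₗ = [16, -24, -10] − (2)·(3)·[2, -3, -2] = [4, -6, 2]. Then w[k] = R[0,0,k] / 2 for each k, giving w = [4, -6, 2] / 2 = [2, -3, 1].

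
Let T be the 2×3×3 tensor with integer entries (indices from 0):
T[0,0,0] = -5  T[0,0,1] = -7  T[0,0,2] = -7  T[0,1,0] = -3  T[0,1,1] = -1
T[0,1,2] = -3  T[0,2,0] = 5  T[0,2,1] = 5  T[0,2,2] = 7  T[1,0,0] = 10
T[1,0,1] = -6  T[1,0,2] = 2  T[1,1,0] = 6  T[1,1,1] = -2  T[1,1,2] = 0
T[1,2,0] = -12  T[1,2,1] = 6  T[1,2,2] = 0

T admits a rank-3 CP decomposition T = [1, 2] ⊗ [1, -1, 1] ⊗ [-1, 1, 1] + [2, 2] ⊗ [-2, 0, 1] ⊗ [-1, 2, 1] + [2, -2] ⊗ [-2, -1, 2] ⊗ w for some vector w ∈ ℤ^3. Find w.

w = [2, 0, 1]

Subtract the known terms from T to get the rank-1 residual R = [2, -2] ⊗ [-2, -1, 2] ⊗ w, so R[i,j,k] = a[i]·b[j]·w[k]. Pick indices with nonzero a[0]·b[0] = (2)·(-2) = -4. Only the fibre through (0,0,·) is needed: R[0,0,:] = T[0,0,:] − Σₗ aₗ[0]bₗ[0]cₗ = [-5, -7, -7] − (1)·(1)·[-1, 1, 1] − (2)·(-2)·[-1, 2, 1] = [-8, 0, -4]. Then w[k] = R[0,0,k] / -4 for each k, giving w = [-8, 0, -4] / -4 = [2, 0, 1].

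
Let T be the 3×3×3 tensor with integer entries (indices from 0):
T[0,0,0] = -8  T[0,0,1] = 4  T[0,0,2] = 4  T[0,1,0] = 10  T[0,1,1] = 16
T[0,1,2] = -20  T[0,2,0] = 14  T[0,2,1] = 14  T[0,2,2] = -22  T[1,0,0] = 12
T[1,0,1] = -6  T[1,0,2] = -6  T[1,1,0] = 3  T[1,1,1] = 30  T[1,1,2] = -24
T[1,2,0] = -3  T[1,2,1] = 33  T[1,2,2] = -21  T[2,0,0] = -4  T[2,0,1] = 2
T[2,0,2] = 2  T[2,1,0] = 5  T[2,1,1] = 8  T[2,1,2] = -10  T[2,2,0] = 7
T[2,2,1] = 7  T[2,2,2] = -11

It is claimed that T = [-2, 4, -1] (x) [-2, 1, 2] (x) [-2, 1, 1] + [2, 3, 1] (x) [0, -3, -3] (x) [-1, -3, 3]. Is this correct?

No

Reconstruct entry (1,0,0) from the claimed factors: Σₗ aₗ[1]bₗ[0]cₗ[0] = (4)·(-2)·(-2) + (3)·(0)·(-1) = 16, but T[1,0,0] = 12. The claim is false.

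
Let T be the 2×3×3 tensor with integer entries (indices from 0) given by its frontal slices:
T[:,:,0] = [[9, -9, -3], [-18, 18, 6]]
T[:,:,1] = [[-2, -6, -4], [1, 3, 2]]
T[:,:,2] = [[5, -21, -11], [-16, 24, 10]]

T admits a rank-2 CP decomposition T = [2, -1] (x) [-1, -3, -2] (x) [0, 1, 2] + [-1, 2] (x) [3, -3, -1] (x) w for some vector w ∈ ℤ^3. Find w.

w = [-3, 0, -3]

Subtract the known terms from T to get the rank-1 residual R = [-1, 2] (x) [3, -3, -1] (x) w, so R[i,j,k] = a[i]·b[j]·w[k]. Pick indices with nonzero a[0]·b[0] = (-1)·(3) = -3. Only the fibre through (0,0,·) is needed: R[0,0,:] = T[0,0,:] − Σₗ aₗ[0]bₗ[0]cₗ = [9, -2, 5] − (2)·(-1)·[0, 1, 2] = [9, 0, 9]. Then w[k] = R[0,0,k] / -3 for each k, giving w = [9, 0, 9] / -3 = [-3, 0, -3].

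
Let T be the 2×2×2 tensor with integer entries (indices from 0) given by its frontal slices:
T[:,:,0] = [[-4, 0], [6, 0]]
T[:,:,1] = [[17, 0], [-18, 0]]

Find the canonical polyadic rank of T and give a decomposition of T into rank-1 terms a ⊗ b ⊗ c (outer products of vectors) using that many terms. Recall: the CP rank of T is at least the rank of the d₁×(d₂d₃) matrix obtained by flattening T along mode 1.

rank(T) = 2

Lower bound: in the mode-3 unfolding of T (rows indexed by k, columns by (i,j)) the 2×2 minor on rows k ∈ {0, 1}, columns (i,j) ∈ {(0,0), (1,0)} is det [[-4, 6], [17, -18]] = -30 ≠ 0, so that unfolding has rank ≥ 2 and hence rank(T) ≥ 2 (CP rank is at least every unfolding rank, though it can be larger).
Upper bound: T[:,j,:] = b[j]·M for every slice, with b = [1, 0] and M = [[-4, 17], [6, -18]] (rows i, columns k).
Splitting M by its rows (i = 0, 1), M = [1, 0][-4, 17]ᵀ + [0, 1][6, -18]ᵀ.
Hence T = [1, 0] ⊗ [1, 0] ⊗ [-4, 17] + [0, 1] ⊗ [1, 0] ⊗ [6, -18], so rank(T) ≤ 2.
These bounds meet, so rank(T) = 2.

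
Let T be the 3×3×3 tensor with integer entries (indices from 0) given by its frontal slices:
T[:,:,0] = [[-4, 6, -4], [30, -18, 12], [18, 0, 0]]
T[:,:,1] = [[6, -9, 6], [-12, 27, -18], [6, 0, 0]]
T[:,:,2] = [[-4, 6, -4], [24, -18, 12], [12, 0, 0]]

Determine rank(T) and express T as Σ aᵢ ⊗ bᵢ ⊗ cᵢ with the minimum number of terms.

Lower bound: the mode-1 unfolding of T (rows indexed by i, columns by (j,k) = (0,0), (0,1), (0,2), (1,0), (1,1), (1,2), (2,0), (2,1), (2,2)) is [[-4, 6, -4, 6, -9, 6, -4, 6, -4], [30, -12, 24, -18, 27, -18, 12, -18, 12], [18, 6, 12, 0, 0, 0, 0, 0, 0]].
There the 2×2 minor on rows i ∈ {0, 1}, columns (j,k) ∈ {(0,0), (0,1)} is det [[-4, 6], [30, -12]] = -132 ≠ 0, so this unfolding has rank ≥ 2; CP rank is at least every unfolding rank, so rank(T) ≥ 2. (This is only a lower bound: in general the CP rank may exceed every unfolding rank, so we still need to exhibit 2 rank-1 terms summing to T.)
Upper bound — finding two terms. Write S_k = T[:,:,k] for the frontal slices: S₀ = [[-4, 6, -4], [30, -18, 12], [18, 0, 0]], S₁ = [[6, -9, 6], [-12, 27, -18], [6, 0, 0]], S₂ = [[-4, 6, -4], [24, -18, 12], [12, 0, 0]].
If T = a₁ ⊗ b₁ ⊗ c₁ + a₂ ⊗ b₂ ⊗ c₂ then each S_k = c₁[k]·a₁b₁ᵀ + c₂[k]·a₂b₂ᵀ. S₀ and S₁ are linearly independent, so a₁b₁ᵀ and a₂b₂ᵀ must span the same plane of matrices: they are the rank-1 matrices of the form x·S₀ + y·S₁.
The 2×2 minor of x·S₀ + y·S₁ on rows {0,1}, columns {0,1} is −108·x² + 126·xy + 54·y² = (-18)·(2·x − 3·y)(3·x + y), vanishing at (x:y) = (3:2) and (1:-3).
M₁ = 3·S₀ + 2·S₁ = [[0, 0, 0], [66, 0, 0], [66, 0, 0]] = 66·[0, 1, 1][1, 0, 0]ᵀ and M₂ = S₀ − 3·S₁ = [[-22, 33, -22], [66, -99, 66], [0, 0, 0]] = (-11)·[1, -3, 0][2, -3, 2]ᵀ, so take a₁ = [0, 1, 1], b₁ = [1, 0, 0], a₂ = [1, -3, 0], b₂ = [2, -3, 2].
Each slice is an integer combination of E₁ = a₁b₁ᵀ and E₂ = a₂b₂ᵀ: S₀ = 18·E₁ − 2·E₂, S₁ = 6·E₁ + 3·E₂, S₂ = 12·E₁ − 2·E₂; reading off coefficients, c₁ = [18, 6, 12] and c₂ = [-2, 3, -2].
Hence T = [0, 1, 1] ⊗ [1, 0, 0] ⊗ [18, 6, 12] + [1, -3, 0] ⊗ [2, -3, 2] ⊗ [-2, 3, -2], so rank(T) ≤ 2.
These bounds meet, so rank(T) = 2.

rank(T) = 2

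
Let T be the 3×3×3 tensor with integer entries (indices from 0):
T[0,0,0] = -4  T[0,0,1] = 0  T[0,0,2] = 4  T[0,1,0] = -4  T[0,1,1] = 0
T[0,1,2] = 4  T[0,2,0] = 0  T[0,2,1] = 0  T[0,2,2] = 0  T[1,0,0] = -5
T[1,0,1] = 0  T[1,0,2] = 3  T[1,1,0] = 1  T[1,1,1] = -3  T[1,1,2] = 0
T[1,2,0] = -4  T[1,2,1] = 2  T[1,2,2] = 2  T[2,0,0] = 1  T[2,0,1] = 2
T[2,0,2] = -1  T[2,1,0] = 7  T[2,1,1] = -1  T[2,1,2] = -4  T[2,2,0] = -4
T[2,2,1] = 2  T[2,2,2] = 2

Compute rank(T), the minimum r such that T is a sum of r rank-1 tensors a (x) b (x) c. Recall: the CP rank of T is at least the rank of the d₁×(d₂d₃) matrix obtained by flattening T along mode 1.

3

Lower bound: in the mode-3 unfolding of T (rows indexed by k, columns by (i,j)) the 3×3 minor on rows k ∈ {0, 1, 2}, columns (i,j) ∈ {(0,0), (1,0), (1,1)} is det [[-4, -5, 1], [0, 0, -3], [4, 3, 0]] = 24 ≠ 0, so that unfolding has rank ≥ 3 and hence rank(T) ≥ 3 (CP rank is at least every unfolding rank, though it can be larger).
Upper bound: T is a sum of 3 rank-1 terms, T = [0, 1, -1] (x) [1, 1, 0] (x) [-1, -1, 0] + [0, 1, 1] (x) [1, -2, 2] (x) [-2, 1, 1] + [2, 1, -1] (x) [1, 1, 0] (x) [-2, 0, 2] (one valid choice — decompositions are not unique — normalised so each a, b is primitive with positive first nonzero entry; check it by expanding all entries), so rank(T) ≤ 3.
These bounds meet, so rank(T) = 3.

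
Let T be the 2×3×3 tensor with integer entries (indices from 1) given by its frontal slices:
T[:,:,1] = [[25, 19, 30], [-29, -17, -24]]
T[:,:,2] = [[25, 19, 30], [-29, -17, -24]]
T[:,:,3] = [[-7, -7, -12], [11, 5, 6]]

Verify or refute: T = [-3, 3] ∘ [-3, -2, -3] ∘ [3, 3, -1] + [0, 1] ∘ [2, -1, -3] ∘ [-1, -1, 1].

Reconstruct entry (1,1,1) from the claimed factors: Σₗ aₗ[1]bₗ[1]cₗ[1] = (-3)·(-3)·(3) + (0)·(2)·(-1) = 27, but T[1,1,1] = 25. The claim is false.

No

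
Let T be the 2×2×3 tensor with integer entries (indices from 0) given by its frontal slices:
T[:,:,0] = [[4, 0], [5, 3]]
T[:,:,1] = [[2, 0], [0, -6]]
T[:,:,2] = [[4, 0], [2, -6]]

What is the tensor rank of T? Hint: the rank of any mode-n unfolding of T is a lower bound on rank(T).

Lower bound: the mode-2 unfolding of T (rows indexed by j, columns by (i,k) = (0,0), (0,1), (0,2), (1,0), (1,1), (1,2)) is [[4, 2, 4, 5, 0, 2], [0, 0, 0, 3, -6, -6]].
There the 2×2 minor on rows j ∈ {0, 1}, columns (i,k) ∈ {(0,0), (1,0)} is det [[4, 5], [0, 3]] = 12 ≠ 0, so this unfolding has rank ≥ 2; CP rank is at least every unfolding rank, so rank(T) ≥ 2. (Flattening ranks never certify an upper bound on CP rank; for that we must actually write T with 2 rank-1 terms.)
Upper bound — finding two terms. Write S_k = T[:,:,k] for the frontal slices: S₀ = [[4, 0], [5, 3]], S₁ = [[2, 0], [0, -6]], S₂ = [[4, 0], [2, -6]].
If T = a₁ ∘ b₁ ∘ c₁ + a₂ ∘ b₂ ∘ c₂ then each S_k = c₁[k]·a₁b₁ᵀ + c₂[k]·a₂b₂ᵀ. S₀ and S₁ are linearly independent, so a₁b₁ᵀ and a₂b₂ᵀ must span the same plane of matrices: they are the rank-1 matrices of the form x·S₀ + y·S₁.
det(x·S₀ + y·S₁) is 12·x² − 18·xy − 12·y² = 6·(x − 2·y)(2·x + y), vanishing at (x:y) = (2:1) and (1:-2).
M₁ = 2·S₀ + S₁ = [[10, 0], [10, 0]] = 10·(1, 1)(1, 0)ᵀ and M₂ = S₀ − 2·S₁ = [[0, 0], [5, 15]] = 5·(0, 1)(1, 3)ᵀ, so take a₁ = (1, 1), b₁ = (1, 0), a₂ = (0, 1), b₂ = (1, 3).
Each slice is an integer combination of E₁ = a₁b₁ᵀ and E₂ = a₂b₂ᵀ: S₀ = 4·E₁ + E₂, S₁ = 2·E₁ − 2·E₂, S₂ = 4·E₁ − 2·E₂; reading off coefficients, c₁ = (4, 2, 4) and c₂ = (1, -2, -2).
Hence T = (1, 1) ∘ (1, 0) ∘ (4, 2, 4) + (0, 1) ∘ (1, 3) ∘ (1, -2, -2), so rank(T) ≤ 2.
These bounds meet, so rank(T) = 2.

2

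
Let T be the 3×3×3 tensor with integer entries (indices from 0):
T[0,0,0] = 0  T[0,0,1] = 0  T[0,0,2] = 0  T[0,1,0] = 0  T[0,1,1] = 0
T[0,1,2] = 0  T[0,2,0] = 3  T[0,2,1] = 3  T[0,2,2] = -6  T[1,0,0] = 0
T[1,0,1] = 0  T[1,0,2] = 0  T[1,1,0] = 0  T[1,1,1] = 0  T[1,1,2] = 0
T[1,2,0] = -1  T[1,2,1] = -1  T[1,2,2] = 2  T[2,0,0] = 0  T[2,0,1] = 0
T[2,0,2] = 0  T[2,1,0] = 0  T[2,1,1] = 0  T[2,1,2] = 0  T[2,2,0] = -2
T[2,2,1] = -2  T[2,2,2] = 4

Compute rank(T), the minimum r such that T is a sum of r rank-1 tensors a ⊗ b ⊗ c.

1

Lower bound: T ≠ 0 (e.g. T[0,2,0] = 3), so rank(T) ≥ 1.
Upper bound: the mode-1 fibre T[:,2,0] = [3, -1, -2] gives a = [3, -1, -2] (primitive direction); the mode-2 fibre T[0,:,0] = [0, 0, 3] gives b = [0, 0, 1]; then c[k] = T[0,2,k] / (a[0]·b[2]) = [3, 3, -6] / 3 = [1, 1, -2].
Expanding [3, -1, -2] ⊗ [0, 0, 1] ⊗ [1, 1, -2] reproduces all 27 entries of T, so T = [3, -1, -2] ⊗ [0, 0, 1] ⊗ [1, 1, -2] and rank(T) ≤ 1.
These bounds meet, so rank(T) = 1.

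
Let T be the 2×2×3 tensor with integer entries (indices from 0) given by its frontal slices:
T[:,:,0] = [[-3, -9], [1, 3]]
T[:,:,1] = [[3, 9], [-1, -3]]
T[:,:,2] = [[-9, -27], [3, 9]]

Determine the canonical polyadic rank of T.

Lower bound: T ≠ 0 (e.g. T[0,0,0] = -3), so rank(T) ≥ 1.
Upper bound: if T = a ⊗ b ⊗ c then every fibre of T is a multiple of the corresponding factor, so read the factors off the fibres through the nonzero entry T[0,0,0] = -3.
The mode-1 fibre T[:,0,0] = [-3, 1] gives a = [3, -1] (primitive direction); the mode-2 fibre T[0,:,0] = [-3, -9] gives b = [1, 3]; then c[k] = T[0,0,k] / (a[0]·b[0]) = [-3, 3, -9] / 3 = [-1, 1, -3].
Expanding [3, -1] ⊗ [1, 3] ⊗ [-1, 1, -3] reproduces all 12 entries of T, so T = [3, -1] ⊗ [1, 3] ⊗ [-1, 1, -3] and rank(T) ≤ 1.
These bounds meet, so rank(T) = 1.

1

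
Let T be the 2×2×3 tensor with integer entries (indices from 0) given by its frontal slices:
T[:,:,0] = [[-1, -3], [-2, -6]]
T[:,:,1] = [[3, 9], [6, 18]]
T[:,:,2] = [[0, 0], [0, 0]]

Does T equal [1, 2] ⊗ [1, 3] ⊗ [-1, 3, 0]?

Yes

Reconstruct entrywise from the claimed factors. For example, T[0,0,1] = 3 and Σₗ aₗ[0]bₗ[0]cₗ[1] = (1)·(1)·(3) = 3; checking all 12 entries, every one matches. The claim holds.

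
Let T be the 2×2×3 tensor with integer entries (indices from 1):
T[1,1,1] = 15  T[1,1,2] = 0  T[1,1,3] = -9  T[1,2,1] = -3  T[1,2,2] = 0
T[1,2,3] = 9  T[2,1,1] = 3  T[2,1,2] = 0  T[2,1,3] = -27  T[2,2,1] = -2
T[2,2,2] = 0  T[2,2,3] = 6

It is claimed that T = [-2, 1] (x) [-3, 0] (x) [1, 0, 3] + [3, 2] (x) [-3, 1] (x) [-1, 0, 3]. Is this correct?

Yes

Reconstruct entrywise from the claimed factors. For example, T[1,2,3] = 9 and Σₗ aₗ[1]bₗ[2]cₗ[3] = (-2)·(0)·(3) + (3)·(1)·(3) = 9; checking all 12 entries, every one matches. The claim holds.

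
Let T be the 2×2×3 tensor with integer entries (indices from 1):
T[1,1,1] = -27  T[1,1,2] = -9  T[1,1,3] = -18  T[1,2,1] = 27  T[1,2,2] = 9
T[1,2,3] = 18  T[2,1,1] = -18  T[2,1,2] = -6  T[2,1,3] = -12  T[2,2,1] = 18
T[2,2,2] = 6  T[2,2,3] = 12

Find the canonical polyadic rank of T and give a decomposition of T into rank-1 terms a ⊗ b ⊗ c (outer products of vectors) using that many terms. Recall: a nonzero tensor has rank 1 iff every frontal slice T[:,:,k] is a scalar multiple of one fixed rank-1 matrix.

Lower bound: T ≠ 0 (e.g. T[1,1,1] = -27), so rank(T) ≥ 1.
Upper bound: if T = a ⊗ b ⊗ c then every fibre of T is a multiple of the corresponding factor, so read the factors off the fibres through the nonzero entry T[1,1,1] = -27.
The mode-1 fibre T[:,1,1] = [-27, -18] gives a = [3, 2] (primitive direction); the mode-2 fibre T[1,:,1] = [-27, 27] gives b = [1, -1]; then c[k] = T[1,1,k] / (a[1]·b[1]) = [-27, -9, -18] / 3 = [-9, -3, -6].
Expanding [3, 2] ⊗ [1, -1] ⊗ [-9, -3, -6] reproduces all 12 entries of T, so T = [3, 2] ⊗ [1, -1] ⊗ [-9, -3, -6] and rank(T) ≤ 1.
These bounds meet, so rank(T) = 1.

rank(T) = 1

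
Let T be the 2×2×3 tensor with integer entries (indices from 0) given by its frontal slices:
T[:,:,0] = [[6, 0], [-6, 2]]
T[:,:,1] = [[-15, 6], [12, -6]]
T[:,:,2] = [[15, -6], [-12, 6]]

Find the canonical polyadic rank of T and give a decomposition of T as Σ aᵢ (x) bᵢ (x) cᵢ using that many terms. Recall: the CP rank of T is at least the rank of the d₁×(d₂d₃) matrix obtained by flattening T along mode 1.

rank(T) = 2

Lower bound: the mode-2 unfolding of T (rows indexed by j, columns by (i,k) = (0,0), (0,1), (0,2), (1,0), (1,1), (1,2)) is [[6, -15, 15, -6, 12, -12], [0, 6, -6, 2, -6, 6]].
There the 2×2 minor on rows j ∈ {0, 1}, columns (i,k) ∈ {(0,0), (0,1)} is det [[6, -15], [0, 6]] = 36 ≠ 0, so this unfolding has rank ≥ 2; CP rank is at least every unfolding rank, so rank(T) ≥ 2. (Unfolding ranks only ever bound the CP rank from below — rank(T) can be strictly larger than all of them — so the matching upper bound has to come from an explicit 2-term decomposition.)
Upper bound — finding two terms. Write S_k = T[:,:,k] for the frontal slices: S₀ = [[6, 0], [-6, 2]], S₁ = [[-15, 6], [12, -6]], S₂ = [[15, -6], [-12, 6]].
If T = a₁ (x) b₁ (x) c₁ + a₂ (x) b₂ (x) c₂ then each S_k = c₁[k]·a₁b₁ᵀ + c₂[k]·a₂b₂ᵀ. S₀ and S₁ are linearly independent, so a₁b₁ᵀ and a₂b₂ᵀ must span the same plane of matrices: they are the rank-1 matrices of the form x·S₀ + y·S₁.
det(x·S₀ + y·S₁) is 12·x² − 30·xy + 18·y² = 6·(2·x − 3·y)(x − y), vanishing at (x:y) = (3:2) and (1:1).
M₁ = 3·S₀ + 2·S₁ = [[-12, 12], [6, -6]] = (-6)·[2, -1][1, -1]ᵀ and M₂ = S₀ + S₁ = [[-9, 6], [6, -4]] = −[3, -2][3, -2]ᵀ, so take a₁ = [2, -1], b₁ = [1, -1], a₂ = [3, -2], b₂ = [3, -2].
Each slice is an integer combination of E₁ = a₁b₁ᵀ and E₂ = a₂b₂ᵀ: S₀ = −6·E₁ + 2·E₂, S₁ = 6·E₁ − 3·E₂, S₂ = −6·E₁ + 3·E₂; reading off coefficients, c₁ = [-6, 6, -6] and c₂ = [2, -3, 3].
Hence T = [2, -1] (x) [1, -1] (x) [-6, 6, -6] + [3, -2] (x) [3, -2] (x) [2, -3, 3], so rank(T) ≤ 2.
These bounds meet, so rank(T) = 2.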